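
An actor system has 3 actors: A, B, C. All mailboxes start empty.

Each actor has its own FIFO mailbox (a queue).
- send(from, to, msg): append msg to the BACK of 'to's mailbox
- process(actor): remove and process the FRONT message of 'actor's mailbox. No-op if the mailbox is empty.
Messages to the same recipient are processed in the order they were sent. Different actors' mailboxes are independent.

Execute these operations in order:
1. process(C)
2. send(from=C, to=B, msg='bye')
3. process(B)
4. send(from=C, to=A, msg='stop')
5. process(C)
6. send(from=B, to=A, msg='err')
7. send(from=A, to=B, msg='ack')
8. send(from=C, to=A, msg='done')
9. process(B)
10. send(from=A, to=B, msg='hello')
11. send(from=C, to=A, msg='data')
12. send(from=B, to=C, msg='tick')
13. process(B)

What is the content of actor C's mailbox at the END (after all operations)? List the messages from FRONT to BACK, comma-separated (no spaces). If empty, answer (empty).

After 1 (process(C)): A:[] B:[] C:[]
After 2 (send(from=C, to=B, msg='bye')): A:[] B:[bye] C:[]
After 3 (process(B)): A:[] B:[] C:[]
After 4 (send(from=C, to=A, msg='stop')): A:[stop] B:[] C:[]
After 5 (process(C)): A:[stop] B:[] C:[]
After 6 (send(from=B, to=A, msg='err')): A:[stop,err] B:[] C:[]
After 7 (send(from=A, to=B, msg='ack')): A:[stop,err] B:[ack] C:[]
After 8 (send(from=C, to=A, msg='done')): A:[stop,err,done] B:[ack] C:[]
After 9 (process(B)): A:[stop,err,done] B:[] C:[]
After 10 (send(from=A, to=B, msg='hello')): A:[stop,err,done] B:[hello] C:[]
After 11 (send(from=C, to=A, msg='data')): A:[stop,err,done,data] B:[hello] C:[]
After 12 (send(from=B, to=C, msg='tick')): A:[stop,err,done,data] B:[hello] C:[tick]
After 13 (process(B)): A:[stop,err,done,data] B:[] C:[tick]

Answer: tick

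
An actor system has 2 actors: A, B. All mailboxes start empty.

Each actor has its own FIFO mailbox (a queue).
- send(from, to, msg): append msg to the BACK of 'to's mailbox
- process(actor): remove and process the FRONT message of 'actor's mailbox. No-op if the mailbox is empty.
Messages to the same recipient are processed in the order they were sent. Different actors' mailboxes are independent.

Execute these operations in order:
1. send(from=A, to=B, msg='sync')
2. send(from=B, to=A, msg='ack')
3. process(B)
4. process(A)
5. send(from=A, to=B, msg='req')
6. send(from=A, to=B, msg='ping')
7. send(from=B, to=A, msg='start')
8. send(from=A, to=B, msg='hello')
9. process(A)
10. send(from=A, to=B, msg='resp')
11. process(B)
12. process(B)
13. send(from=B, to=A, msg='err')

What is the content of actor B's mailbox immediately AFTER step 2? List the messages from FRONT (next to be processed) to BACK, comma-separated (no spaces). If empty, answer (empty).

After 1 (send(from=A, to=B, msg='sync')): A:[] B:[sync]
After 2 (send(from=B, to=A, msg='ack')): A:[ack] B:[sync]

sync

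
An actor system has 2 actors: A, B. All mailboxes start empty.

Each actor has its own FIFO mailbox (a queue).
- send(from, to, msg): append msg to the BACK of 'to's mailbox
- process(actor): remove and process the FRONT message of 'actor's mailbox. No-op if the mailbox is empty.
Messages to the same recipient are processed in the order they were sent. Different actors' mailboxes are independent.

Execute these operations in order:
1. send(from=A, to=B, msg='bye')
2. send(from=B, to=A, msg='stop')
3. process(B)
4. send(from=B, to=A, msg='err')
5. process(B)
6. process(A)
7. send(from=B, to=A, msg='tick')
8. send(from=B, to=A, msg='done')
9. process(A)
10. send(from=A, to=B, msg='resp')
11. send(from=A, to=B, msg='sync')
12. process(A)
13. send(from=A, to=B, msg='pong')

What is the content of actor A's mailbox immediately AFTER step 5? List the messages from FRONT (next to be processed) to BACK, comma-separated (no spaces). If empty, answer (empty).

After 1 (send(from=A, to=B, msg='bye')): A:[] B:[bye]
After 2 (send(from=B, to=A, msg='stop')): A:[stop] B:[bye]
After 3 (process(B)): A:[stop] B:[]
After 4 (send(from=B, to=A, msg='err')): A:[stop,err] B:[]
After 5 (process(B)): A:[stop,err] B:[]

stop,err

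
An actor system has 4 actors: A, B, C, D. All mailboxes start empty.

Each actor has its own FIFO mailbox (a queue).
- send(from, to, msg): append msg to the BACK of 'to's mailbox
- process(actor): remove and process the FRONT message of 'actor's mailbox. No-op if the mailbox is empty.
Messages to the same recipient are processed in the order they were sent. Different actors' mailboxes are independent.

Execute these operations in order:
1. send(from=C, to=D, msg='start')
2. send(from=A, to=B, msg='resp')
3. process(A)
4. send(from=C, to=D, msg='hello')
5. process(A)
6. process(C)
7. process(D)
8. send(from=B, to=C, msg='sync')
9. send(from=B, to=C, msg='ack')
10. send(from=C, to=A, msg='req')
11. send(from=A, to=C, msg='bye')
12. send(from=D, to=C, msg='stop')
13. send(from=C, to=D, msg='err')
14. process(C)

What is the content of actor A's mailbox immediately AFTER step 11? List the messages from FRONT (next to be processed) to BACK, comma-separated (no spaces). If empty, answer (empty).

After 1 (send(from=C, to=D, msg='start')): A:[] B:[] C:[] D:[start]
After 2 (send(from=A, to=B, msg='resp')): A:[] B:[resp] C:[] D:[start]
After 3 (process(A)): A:[] B:[resp] C:[] D:[start]
After 4 (send(from=C, to=D, msg='hello')): A:[] B:[resp] C:[] D:[start,hello]
After 5 (process(A)): A:[] B:[resp] C:[] D:[start,hello]
After 6 (process(C)): A:[] B:[resp] C:[] D:[start,hello]
After 7 (process(D)): A:[] B:[resp] C:[] D:[hello]
After 8 (send(from=B, to=C, msg='sync')): A:[] B:[resp] C:[sync] D:[hello]
After 9 (send(from=B, to=C, msg='ack')): A:[] B:[resp] C:[sync,ack] D:[hello]
After 10 (send(from=C, to=A, msg='req')): A:[req] B:[resp] C:[sync,ack] D:[hello]
After 11 (send(from=A, to=C, msg='bye')): A:[req] B:[resp] C:[sync,ack,bye] D:[hello]

req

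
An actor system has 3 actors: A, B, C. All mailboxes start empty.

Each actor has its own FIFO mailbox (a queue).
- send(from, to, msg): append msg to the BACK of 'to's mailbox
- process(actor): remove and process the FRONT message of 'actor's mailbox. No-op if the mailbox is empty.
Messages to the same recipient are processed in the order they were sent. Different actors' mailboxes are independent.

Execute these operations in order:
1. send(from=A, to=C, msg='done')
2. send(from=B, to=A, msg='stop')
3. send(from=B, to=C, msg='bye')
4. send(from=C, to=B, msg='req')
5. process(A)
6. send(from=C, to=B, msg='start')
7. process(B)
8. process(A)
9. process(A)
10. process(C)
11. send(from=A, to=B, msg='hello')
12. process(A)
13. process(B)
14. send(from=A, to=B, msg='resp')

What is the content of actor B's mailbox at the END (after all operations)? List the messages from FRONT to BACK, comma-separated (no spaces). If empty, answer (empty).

After 1 (send(from=A, to=C, msg='done')): A:[] B:[] C:[done]
After 2 (send(from=B, to=A, msg='stop')): A:[stop] B:[] C:[done]
After 3 (send(from=B, to=C, msg='bye')): A:[stop] B:[] C:[done,bye]
After 4 (send(from=C, to=B, msg='req')): A:[stop] B:[req] C:[done,bye]
After 5 (process(A)): A:[] B:[req] C:[done,bye]
After 6 (send(from=C, to=B, msg='start')): A:[] B:[req,start] C:[done,bye]
After 7 (process(B)): A:[] B:[start] C:[done,bye]
After 8 (process(A)): A:[] B:[start] C:[done,bye]
After 9 (process(A)): A:[] B:[start] C:[done,bye]
After 10 (process(C)): A:[] B:[start] C:[bye]
After 11 (send(from=A, to=B, msg='hello')): A:[] B:[start,hello] C:[bye]
After 12 (process(A)): A:[] B:[start,hello] C:[bye]
After 13 (process(B)): A:[] B:[hello] C:[bye]
After 14 (send(from=A, to=B, msg='resp')): A:[] B:[hello,resp] C:[bye]

Answer: hello,resp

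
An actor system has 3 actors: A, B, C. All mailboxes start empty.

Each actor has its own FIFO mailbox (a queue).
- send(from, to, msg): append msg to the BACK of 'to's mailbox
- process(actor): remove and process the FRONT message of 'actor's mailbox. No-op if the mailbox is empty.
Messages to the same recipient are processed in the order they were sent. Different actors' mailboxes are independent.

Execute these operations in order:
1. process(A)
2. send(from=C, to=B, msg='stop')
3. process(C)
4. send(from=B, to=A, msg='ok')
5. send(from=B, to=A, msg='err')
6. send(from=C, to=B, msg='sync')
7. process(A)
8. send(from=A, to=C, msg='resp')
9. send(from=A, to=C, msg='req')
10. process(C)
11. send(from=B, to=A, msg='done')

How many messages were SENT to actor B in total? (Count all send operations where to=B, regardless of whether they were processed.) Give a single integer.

Answer: 2

Derivation:
After 1 (process(A)): A:[] B:[] C:[]
After 2 (send(from=C, to=B, msg='stop')): A:[] B:[stop] C:[]
After 3 (process(C)): A:[] B:[stop] C:[]
After 4 (send(from=B, to=A, msg='ok')): A:[ok] B:[stop] C:[]
After 5 (send(from=B, to=A, msg='err')): A:[ok,err] B:[stop] C:[]
After 6 (send(from=C, to=B, msg='sync')): A:[ok,err] B:[stop,sync] C:[]
After 7 (process(A)): A:[err] B:[stop,sync] C:[]
After 8 (send(from=A, to=C, msg='resp')): A:[err] B:[stop,sync] C:[resp]
After 9 (send(from=A, to=C, msg='req')): A:[err] B:[stop,sync] C:[resp,req]
After 10 (process(C)): A:[err] B:[stop,sync] C:[req]
After 11 (send(from=B, to=A, msg='done')): A:[err,done] B:[stop,sync] C:[req]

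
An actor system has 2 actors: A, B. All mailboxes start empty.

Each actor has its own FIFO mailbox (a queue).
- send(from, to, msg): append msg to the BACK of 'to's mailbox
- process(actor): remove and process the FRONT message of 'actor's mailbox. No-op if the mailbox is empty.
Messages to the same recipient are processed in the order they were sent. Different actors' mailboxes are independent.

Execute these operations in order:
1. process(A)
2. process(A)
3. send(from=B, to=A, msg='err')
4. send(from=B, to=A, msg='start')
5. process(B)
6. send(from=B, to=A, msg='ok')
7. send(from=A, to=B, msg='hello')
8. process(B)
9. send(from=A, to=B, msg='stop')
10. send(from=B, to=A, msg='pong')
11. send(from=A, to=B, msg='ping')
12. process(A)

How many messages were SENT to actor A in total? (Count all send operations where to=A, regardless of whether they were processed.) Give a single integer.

Answer: 4

Derivation:
After 1 (process(A)): A:[] B:[]
After 2 (process(A)): A:[] B:[]
After 3 (send(from=B, to=A, msg='err')): A:[err] B:[]
After 4 (send(from=B, to=A, msg='start')): A:[err,start] B:[]
After 5 (process(B)): A:[err,start] B:[]
After 6 (send(from=B, to=A, msg='ok')): A:[err,start,ok] B:[]
After 7 (send(from=A, to=B, msg='hello')): A:[err,start,ok] B:[hello]
After 8 (process(B)): A:[err,start,ok] B:[]
After 9 (send(from=A, to=B, msg='stop')): A:[err,start,ok] B:[stop]
After 10 (send(from=B, to=A, msg='pong')): A:[err,start,ok,pong] B:[stop]
After 11 (send(from=A, to=B, msg='ping')): A:[err,start,ok,pong] B:[stop,ping]
After 12 (process(A)): A:[start,ok,pong] B:[stop,ping]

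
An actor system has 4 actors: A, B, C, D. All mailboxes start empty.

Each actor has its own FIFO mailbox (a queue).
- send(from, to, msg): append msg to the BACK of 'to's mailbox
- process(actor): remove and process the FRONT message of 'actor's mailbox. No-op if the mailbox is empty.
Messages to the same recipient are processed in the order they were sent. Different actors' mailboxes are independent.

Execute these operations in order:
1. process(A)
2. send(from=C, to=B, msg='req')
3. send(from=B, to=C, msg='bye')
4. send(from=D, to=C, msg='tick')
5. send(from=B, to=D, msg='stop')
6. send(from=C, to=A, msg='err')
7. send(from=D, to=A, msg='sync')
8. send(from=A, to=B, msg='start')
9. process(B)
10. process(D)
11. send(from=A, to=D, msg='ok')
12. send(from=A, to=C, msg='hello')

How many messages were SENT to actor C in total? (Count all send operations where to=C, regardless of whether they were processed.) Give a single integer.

Answer: 3

Derivation:
After 1 (process(A)): A:[] B:[] C:[] D:[]
After 2 (send(from=C, to=B, msg='req')): A:[] B:[req] C:[] D:[]
After 3 (send(from=B, to=C, msg='bye')): A:[] B:[req] C:[bye] D:[]
After 4 (send(from=D, to=C, msg='tick')): A:[] B:[req] C:[bye,tick] D:[]
After 5 (send(from=B, to=D, msg='stop')): A:[] B:[req] C:[bye,tick] D:[stop]
After 6 (send(from=C, to=A, msg='err')): A:[err] B:[req] C:[bye,tick] D:[stop]
After 7 (send(from=D, to=A, msg='sync')): A:[err,sync] B:[req] C:[bye,tick] D:[stop]
After 8 (send(from=A, to=B, msg='start')): A:[err,sync] B:[req,start] C:[bye,tick] D:[stop]
After 9 (process(B)): A:[err,sync] B:[start] C:[bye,tick] D:[stop]
After 10 (process(D)): A:[err,sync] B:[start] C:[bye,tick] D:[]
After 11 (send(from=A, to=D, msg='ok')): A:[err,sync] B:[start] C:[bye,tick] D:[ok]
After 12 (send(from=A, to=C, msg='hello')): A:[err,sync] B:[start] C:[bye,tick,hello] D:[ok]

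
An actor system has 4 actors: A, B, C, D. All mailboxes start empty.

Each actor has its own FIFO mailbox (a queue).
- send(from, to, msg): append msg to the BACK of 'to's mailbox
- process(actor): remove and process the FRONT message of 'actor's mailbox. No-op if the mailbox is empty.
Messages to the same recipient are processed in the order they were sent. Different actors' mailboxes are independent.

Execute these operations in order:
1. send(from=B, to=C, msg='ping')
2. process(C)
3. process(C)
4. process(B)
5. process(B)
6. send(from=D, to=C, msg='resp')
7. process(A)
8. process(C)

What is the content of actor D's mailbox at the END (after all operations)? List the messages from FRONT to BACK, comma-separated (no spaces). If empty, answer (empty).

Answer: (empty)

Derivation:
After 1 (send(from=B, to=C, msg='ping')): A:[] B:[] C:[ping] D:[]
After 2 (process(C)): A:[] B:[] C:[] D:[]
After 3 (process(C)): A:[] B:[] C:[] D:[]
After 4 (process(B)): A:[] B:[] C:[] D:[]
After 5 (process(B)): A:[] B:[] C:[] D:[]
After 6 (send(from=D, to=C, msg='resp')): A:[] B:[] C:[resp] D:[]
After 7 (process(A)): A:[] B:[] C:[resp] D:[]
After 8 (process(C)): A:[] B:[] C:[] D:[]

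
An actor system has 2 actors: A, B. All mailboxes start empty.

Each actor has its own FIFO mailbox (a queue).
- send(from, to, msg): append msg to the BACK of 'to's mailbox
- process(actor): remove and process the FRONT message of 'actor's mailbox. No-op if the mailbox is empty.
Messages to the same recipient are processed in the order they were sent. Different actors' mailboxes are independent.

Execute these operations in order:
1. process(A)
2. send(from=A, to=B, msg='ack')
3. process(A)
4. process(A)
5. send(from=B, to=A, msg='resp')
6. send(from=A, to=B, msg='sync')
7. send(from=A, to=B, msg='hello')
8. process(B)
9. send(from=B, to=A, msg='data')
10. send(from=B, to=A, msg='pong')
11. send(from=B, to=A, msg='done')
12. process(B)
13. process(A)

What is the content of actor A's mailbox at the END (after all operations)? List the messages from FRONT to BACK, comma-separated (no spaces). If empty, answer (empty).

Answer: data,pong,done

Derivation:
After 1 (process(A)): A:[] B:[]
After 2 (send(from=A, to=B, msg='ack')): A:[] B:[ack]
After 3 (process(A)): A:[] B:[ack]
After 4 (process(A)): A:[] B:[ack]
After 5 (send(from=B, to=A, msg='resp')): A:[resp] B:[ack]
After 6 (send(from=A, to=B, msg='sync')): A:[resp] B:[ack,sync]
After 7 (send(from=A, to=B, msg='hello')): A:[resp] B:[ack,sync,hello]
After 8 (process(B)): A:[resp] B:[sync,hello]
After 9 (send(from=B, to=A, msg='data')): A:[resp,data] B:[sync,hello]
After 10 (send(from=B, to=A, msg='pong')): A:[resp,data,pong] B:[sync,hello]
After 11 (send(from=B, to=A, msg='done')): A:[resp,data,pong,done] B:[sync,hello]
After 12 (process(B)): A:[resp,data,pong,done] B:[hello]
After 13 (process(A)): A:[data,pong,done] B:[hello]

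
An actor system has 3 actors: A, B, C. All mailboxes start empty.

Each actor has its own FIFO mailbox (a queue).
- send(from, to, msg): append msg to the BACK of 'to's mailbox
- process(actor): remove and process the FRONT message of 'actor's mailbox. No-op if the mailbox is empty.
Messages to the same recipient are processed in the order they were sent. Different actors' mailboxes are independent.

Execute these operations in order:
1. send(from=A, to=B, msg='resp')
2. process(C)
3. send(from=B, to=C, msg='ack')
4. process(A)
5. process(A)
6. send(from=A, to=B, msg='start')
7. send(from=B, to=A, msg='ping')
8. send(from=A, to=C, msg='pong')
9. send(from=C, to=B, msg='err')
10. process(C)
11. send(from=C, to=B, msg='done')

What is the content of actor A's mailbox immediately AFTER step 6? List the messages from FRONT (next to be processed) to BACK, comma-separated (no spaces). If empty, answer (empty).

After 1 (send(from=A, to=B, msg='resp')): A:[] B:[resp] C:[]
After 2 (process(C)): A:[] B:[resp] C:[]
After 3 (send(from=B, to=C, msg='ack')): A:[] B:[resp] C:[ack]
After 4 (process(A)): A:[] B:[resp] C:[ack]
After 5 (process(A)): A:[] B:[resp] C:[ack]
After 6 (send(from=A, to=B, msg='start')): A:[] B:[resp,start] C:[ack]

(empty)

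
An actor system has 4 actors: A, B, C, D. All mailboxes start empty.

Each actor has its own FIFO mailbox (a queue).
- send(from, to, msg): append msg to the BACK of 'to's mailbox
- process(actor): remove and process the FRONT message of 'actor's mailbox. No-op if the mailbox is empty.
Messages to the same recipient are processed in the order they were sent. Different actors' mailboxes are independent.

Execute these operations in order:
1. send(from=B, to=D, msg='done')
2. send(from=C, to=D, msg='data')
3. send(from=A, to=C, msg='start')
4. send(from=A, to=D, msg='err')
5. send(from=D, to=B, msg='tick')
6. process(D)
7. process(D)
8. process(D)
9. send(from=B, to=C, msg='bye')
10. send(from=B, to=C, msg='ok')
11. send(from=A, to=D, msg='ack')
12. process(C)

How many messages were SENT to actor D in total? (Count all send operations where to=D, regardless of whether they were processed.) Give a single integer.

Answer: 4

Derivation:
After 1 (send(from=B, to=D, msg='done')): A:[] B:[] C:[] D:[done]
After 2 (send(from=C, to=D, msg='data')): A:[] B:[] C:[] D:[done,data]
After 3 (send(from=A, to=C, msg='start')): A:[] B:[] C:[start] D:[done,data]
After 4 (send(from=A, to=D, msg='err')): A:[] B:[] C:[start] D:[done,data,err]
After 5 (send(from=D, to=B, msg='tick')): A:[] B:[tick] C:[start] D:[done,data,err]
After 6 (process(D)): A:[] B:[tick] C:[start] D:[data,err]
After 7 (process(D)): A:[] B:[tick] C:[start] D:[err]
After 8 (process(D)): A:[] B:[tick] C:[start] D:[]
After 9 (send(from=B, to=C, msg='bye')): A:[] B:[tick] C:[start,bye] D:[]
After 10 (send(from=B, to=C, msg='ok')): A:[] B:[tick] C:[start,bye,ok] D:[]
After 11 (send(from=A, to=D, msg='ack')): A:[] B:[tick] C:[start,bye,ok] D:[ack]
After 12 (process(C)): A:[] B:[tick] C:[bye,ok] D:[ack]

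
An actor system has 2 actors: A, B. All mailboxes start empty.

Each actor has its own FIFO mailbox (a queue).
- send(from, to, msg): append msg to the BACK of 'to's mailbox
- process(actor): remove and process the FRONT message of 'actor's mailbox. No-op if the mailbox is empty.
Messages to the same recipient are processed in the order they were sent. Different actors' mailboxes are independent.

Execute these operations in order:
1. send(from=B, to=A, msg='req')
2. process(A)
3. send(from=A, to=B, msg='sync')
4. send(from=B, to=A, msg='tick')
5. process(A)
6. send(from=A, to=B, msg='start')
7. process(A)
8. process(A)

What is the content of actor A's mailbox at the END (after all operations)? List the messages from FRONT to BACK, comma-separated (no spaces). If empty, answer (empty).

After 1 (send(from=B, to=A, msg='req')): A:[req] B:[]
After 2 (process(A)): A:[] B:[]
After 3 (send(from=A, to=B, msg='sync')): A:[] B:[sync]
After 4 (send(from=B, to=A, msg='tick')): A:[tick] B:[sync]
After 5 (process(A)): A:[] B:[sync]
After 6 (send(from=A, to=B, msg='start')): A:[] B:[sync,start]
After 7 (process(A)): A:[] B:[sync,start]
After 8 (process(A)): A:[] B:[sync,start]

Answer: (empty)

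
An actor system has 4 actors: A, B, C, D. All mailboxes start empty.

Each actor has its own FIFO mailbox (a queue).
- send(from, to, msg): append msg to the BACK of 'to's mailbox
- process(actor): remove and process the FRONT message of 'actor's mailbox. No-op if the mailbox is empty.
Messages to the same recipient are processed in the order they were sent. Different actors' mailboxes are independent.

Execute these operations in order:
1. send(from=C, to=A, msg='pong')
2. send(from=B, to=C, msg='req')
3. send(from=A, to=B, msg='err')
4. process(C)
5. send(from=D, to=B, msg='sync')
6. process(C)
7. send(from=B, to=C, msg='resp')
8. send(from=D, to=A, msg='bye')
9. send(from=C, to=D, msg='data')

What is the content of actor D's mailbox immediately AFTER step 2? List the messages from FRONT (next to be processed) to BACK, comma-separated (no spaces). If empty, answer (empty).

After 1 (send(from=C, to=A, msg='pong')): A:[pong] B:[] C:[] D:[]
After 2 (send(from=B, to=C, msg='req')): A:[pong] B:[] C:[req] D:[]

(empty)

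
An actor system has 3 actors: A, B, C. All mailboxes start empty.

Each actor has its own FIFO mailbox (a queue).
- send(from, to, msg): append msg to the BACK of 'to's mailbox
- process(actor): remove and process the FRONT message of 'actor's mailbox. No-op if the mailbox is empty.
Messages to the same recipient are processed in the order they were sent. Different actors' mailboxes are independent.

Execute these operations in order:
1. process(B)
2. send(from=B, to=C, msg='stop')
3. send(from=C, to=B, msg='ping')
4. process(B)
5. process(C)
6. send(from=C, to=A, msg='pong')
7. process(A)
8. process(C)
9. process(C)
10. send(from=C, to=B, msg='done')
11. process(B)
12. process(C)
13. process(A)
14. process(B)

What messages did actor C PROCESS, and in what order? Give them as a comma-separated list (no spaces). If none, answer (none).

After 1 (process(B)): A:[] B:[] C:[]
After 2 (send(from=B, to=C, msg='stop')): A:[] B:[] C:[stop]
After 3 (send(from=C, to=B, msg='ping')): A:[] B:[ping] C:[stop]
After 4 (process(B)): A:[] B:[] C:[stop]
After 5 (process(C)): A:[] B:[] C:[]
After 6 (send(from=C, to=A, msg='pong')): A:[pong] B:[] C:[]
After 7 (process(A)): A:[] B:[] C:[]
After 8 (process(C)): A:[] B:[] C:[]
After 9 (process(C)): A:[] B:[] C:[]
After 10 (send(from=C, to=B, msg='done')): A:[] B:[done] C:[]
After 11 (process(B)): A:[] B:[] C:[]
After 12 (process(C)): A:[] B:[] C:[]
After 13 (process(A)): A:[] B:[] C:[]
After 14 (process(B)): A:[] B:[] C:[]

Answer: stop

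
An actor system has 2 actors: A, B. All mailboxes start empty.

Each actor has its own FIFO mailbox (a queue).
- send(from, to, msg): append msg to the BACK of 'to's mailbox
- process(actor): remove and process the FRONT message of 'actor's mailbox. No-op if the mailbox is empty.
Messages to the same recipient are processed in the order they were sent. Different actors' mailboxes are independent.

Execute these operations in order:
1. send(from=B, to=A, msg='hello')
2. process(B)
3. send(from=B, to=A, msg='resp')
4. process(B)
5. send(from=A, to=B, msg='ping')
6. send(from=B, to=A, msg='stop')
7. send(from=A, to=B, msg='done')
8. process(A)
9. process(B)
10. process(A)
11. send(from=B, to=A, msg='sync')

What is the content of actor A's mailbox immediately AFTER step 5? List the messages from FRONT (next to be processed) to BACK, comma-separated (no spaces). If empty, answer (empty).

After 1 (send(from=B, to=A, msg='hello')): A:[hello] B:[]
After 2 (process(B)): A:[hello] B:[]
After 3 (send(from=B, to=A, msg='resp')): A:[hello,resp] B:[]
After 4 (process(B)): A:[hello,resp] B:[]
After 5 (send(from=A, to=B, msg='ping')): A:[hello,resp] B:[ping]

hello,resp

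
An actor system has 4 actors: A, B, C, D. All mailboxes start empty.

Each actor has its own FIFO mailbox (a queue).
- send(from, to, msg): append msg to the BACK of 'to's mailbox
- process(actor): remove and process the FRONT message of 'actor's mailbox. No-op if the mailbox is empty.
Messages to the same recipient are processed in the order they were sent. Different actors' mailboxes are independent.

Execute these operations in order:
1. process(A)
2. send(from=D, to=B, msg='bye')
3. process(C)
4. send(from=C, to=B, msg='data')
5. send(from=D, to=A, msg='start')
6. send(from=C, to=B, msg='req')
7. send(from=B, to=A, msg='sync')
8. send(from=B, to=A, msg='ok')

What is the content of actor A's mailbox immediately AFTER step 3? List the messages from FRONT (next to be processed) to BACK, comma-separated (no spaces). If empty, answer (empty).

After 1 (process(A)): A:[] B:[] C:[] D:[]
After 2 (send(from=D, to=B, msg='bye')): A:[] B:[bye] C:[] D:[]
After 3 (process(C)): A:[] B:[bye] C:[] D:[]

(empty)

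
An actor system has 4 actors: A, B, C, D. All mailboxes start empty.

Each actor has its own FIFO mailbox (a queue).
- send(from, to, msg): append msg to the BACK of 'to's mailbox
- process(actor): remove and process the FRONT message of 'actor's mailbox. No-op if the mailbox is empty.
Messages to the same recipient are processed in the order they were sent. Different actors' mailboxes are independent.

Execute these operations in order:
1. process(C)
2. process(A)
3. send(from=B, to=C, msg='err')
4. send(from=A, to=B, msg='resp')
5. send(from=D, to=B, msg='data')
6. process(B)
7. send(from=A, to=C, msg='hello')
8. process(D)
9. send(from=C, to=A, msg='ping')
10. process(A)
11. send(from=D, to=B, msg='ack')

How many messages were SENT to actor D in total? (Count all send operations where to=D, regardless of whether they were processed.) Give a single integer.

Answer: 0

Derivation:
After 1 (process(C)): A:[] B:[] C:[] D:[]
After 2 (process(A)): A:[] B:[] C:[] D:[]
After 3 (send(from=B, to=C, msg='err')): A:[] B:[] C:[err] D:[]
After 4 (send(from=A, to=B, msg='resp')): A:[] B:[resp] C:[err] D:[]
After 5 (send(from=D, to=B, msg='data')): A:[] B:[resp,data] C:[err] D:[]
After 6 (process(B)): A:[] B:[data] C:[err] D:[]
After 7 (send(from=A, to=C, msg='hello')): A:[] B:[data] C:[err,hello] D:[]
After 8 (process(D)): A:[] B:[data] C:[err,hello] D:[]
After 9 (send(from=C, to=A, msg='ping')): A:[ping] B:[data] C:[err,hello] D:[]
After 10 (process(A)): A:[] B:[data] C:[err,hello] D:[]
After 11 (send(from=D, to=B, msg='ack')): A:[] B:[data,ack] C:[err,hello] D:[]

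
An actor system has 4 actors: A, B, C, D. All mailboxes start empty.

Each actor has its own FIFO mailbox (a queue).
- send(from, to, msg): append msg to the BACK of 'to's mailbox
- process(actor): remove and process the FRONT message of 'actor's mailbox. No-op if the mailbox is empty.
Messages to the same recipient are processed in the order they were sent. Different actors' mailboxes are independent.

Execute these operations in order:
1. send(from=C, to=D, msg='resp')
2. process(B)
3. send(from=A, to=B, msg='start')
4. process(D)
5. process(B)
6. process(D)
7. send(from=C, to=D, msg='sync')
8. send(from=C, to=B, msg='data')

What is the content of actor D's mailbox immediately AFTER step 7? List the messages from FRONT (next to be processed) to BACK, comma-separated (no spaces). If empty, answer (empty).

After 1 (send(from=C, to=D, msg='resp')): A:[] B:[] C:[] D:[resp]
After 2 (process(B)): A:[] B:[] C:[] D:[resp]
After 3 (send(from=A, to=B, msg='start')): A:[] B:[start] C:[] D:[resp]
After 4 (process(D)): A:[] B:[start] C:[] D:[]
After 5 (process(B)): A:[] B:[] C:[] D:[]
After 6 (process(D)): A:[] B:[] C:[] D:[]
After 7 (send(from=C, to=D, msg='sync')): A:[] B:[] C:[] D:[sync]

sync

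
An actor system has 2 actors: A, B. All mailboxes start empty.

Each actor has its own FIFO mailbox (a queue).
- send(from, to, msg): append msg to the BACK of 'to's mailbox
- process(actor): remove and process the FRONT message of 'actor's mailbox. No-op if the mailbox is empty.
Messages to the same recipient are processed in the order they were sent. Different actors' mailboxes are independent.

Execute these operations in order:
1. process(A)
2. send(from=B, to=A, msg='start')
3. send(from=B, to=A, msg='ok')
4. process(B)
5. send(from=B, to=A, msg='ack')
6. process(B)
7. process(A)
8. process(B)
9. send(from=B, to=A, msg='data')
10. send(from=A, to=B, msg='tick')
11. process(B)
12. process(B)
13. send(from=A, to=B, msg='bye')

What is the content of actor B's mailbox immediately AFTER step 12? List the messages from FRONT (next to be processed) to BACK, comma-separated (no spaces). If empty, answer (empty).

After 1 (process(A)): A:[] B:[]
After 2 (send(from=B, to=A, msg='start')): A:[start] B:[]
After 3 (send(from=B, to=A, msg='ok')): A:[start,ok] B:[]
After 4 (process(B)): A:[start,ok] B:[]
After 5 (send(from=B, to=A, msg='ack')): A:[start,ok,ack] B:[]
After 6 (process(B)): A:[start,ok,ack] B:[]
After 7 (process(A)): A:[ok,ack] B:[]
After 8 (process(B)): A:[ok,ack] B:[]
After 9 (send(from=B, to=A, msg='data')): A:[ok,ack,data] B:[]
After 10 (send(from=A, to=B, msg='tick')): A:[ok,ack,data] B:[tick]
After 11 (process(B)): A:[ok,ack,data] B:[]
After 12 (process(B)): A:[ok,ack,data] B:[]

(empty)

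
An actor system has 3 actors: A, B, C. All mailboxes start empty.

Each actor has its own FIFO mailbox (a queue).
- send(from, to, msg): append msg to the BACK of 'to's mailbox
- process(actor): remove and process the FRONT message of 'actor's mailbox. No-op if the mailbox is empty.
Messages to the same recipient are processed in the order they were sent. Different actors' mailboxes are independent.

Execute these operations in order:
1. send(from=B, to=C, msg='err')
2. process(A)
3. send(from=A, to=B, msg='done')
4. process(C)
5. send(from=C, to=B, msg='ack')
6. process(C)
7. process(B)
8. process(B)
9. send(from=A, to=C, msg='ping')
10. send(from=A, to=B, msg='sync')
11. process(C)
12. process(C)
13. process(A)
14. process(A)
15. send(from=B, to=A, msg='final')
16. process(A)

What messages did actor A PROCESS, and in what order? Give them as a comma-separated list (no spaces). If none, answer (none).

After 1 (send(from=B, to=C, msg='err')): A:[] B:[] C:[err]
After 2 (process(A)): A:[] B:[] C:[err]
After 3 (send(from=A, to=B, msg='done')): A:[] B:[done] C:[err]
After 4 (process(C)): A:[] B:[done] C:[]
After 5 (send(from=C, to=B, msg='ack')): A:[] B:[done,ack] C:[]
After 6 (process(C)): A:[] B:[done,ack] C:[]
After 7 (process(B)): A:[] B:[ack] C:[]
After 8 (process(B)): A:[] B:[] C:[]
After 9 (send(from=A, to=C, msg='ping')): A:[] B:[] C:[ping]
After 10 (send(from=A, to=B, msg='sync')): A:[] B:[sync] C:[ping]
After 11 (process(C)): A:[] B:[sync] C:[]
After 12 (process(C)): A:[] B:[sync] C:[]
After 13 (process(A)): A:[] B:[sync] C:[]
After 14 (process(A)): A:[] B:[sync] C:[]
After 15 (send(from=B, to=A, msg='final')): A:[final] B:[sync] C:[]
After 16 (process(A)): A:[] B:[sync] C:[]

Answer: final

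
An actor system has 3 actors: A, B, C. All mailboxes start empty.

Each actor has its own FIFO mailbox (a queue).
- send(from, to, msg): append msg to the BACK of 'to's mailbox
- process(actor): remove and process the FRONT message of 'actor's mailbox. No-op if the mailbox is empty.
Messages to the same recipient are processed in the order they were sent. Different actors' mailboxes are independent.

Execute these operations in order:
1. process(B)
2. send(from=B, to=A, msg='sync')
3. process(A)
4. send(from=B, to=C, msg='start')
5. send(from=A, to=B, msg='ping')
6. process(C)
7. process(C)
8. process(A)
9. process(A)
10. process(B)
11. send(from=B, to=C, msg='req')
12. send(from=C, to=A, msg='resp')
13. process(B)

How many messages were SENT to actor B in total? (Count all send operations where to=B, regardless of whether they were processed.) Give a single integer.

After 1 (process(B)): A:[] B:[] C:[]
After 2 (send(from=B, to=A, msg='sync')): A:[sync] B:[] C:[]
After 3 (process(A)): A:[] B:[] C:[]
After 4 (send(from=B, to=C, msg='start')): A:[] B:[] C:[start]
After 5 (send(from=A, to=B, msg='ping')): A:[] B:[ping] C:[start]
After 6 (process(C)): A:[] B:[ping] C:[]
After 7 (process(C)): A:[] B:[ping] C:[]
After 8 (process(A)): A:[] B:[ping] C:[]
After 9 (process(A)): A:[] B:[ping] C:[]
After 10 (process(B)): A:[] B:[] C:[]
After 11 (send(from=B, to=C, msg='req')): A:[] B:[] C:[req]
After 12 (send(from=C, to=A, msg='resp')): A:[resp] B:[] C:[req]
After 13 (process(B)): A:[resp] B:[] C:[req]

Answer: 1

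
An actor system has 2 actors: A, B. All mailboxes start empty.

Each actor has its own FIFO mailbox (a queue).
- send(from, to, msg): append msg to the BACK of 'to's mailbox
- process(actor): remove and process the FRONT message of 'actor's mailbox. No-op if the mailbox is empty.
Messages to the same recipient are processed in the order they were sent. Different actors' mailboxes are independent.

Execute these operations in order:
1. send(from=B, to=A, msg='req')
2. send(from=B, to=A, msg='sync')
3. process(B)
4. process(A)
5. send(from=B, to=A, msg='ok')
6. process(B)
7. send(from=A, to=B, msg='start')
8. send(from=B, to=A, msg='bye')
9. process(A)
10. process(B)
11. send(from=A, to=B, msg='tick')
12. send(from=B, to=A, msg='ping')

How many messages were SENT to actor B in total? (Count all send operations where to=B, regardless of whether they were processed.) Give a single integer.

Answer: 2

Derivation:
After 1 (send(from=B, to=A, msg='req')): A:[req] B:[]
After 2 (send(from=B, to=A, msg='sync')): A:[req,sync] B:[]
After 3 (process(B)): A:[req,sync] B:[]
After 4 (process(A)): A:[sync] B:[]
After 5 (send(from=B, to=A, msg='ok')): A:[sync,ok] B:[]
After 6 (process(B)): A:[sync,ok] B:[]
After 7 (send(from=A, to=B, msg='start')): A:[sync,ok] B:[start]
After 8 (send(from=B, to=A, msg='bye')): A:[sync,ok,bye] B:[start]
After 9 (process(A)): A:[ok,bye] B:[start]
After 10 (process(B)): A:[ok,bye] B:[]
After 11 (send(from=A, to=B, msg='tick')): A:[ok,bye] B:[tick]
After 12 (send(from=B, to=A, msg='ping')): A:[ok,bye,ping] B:[tick]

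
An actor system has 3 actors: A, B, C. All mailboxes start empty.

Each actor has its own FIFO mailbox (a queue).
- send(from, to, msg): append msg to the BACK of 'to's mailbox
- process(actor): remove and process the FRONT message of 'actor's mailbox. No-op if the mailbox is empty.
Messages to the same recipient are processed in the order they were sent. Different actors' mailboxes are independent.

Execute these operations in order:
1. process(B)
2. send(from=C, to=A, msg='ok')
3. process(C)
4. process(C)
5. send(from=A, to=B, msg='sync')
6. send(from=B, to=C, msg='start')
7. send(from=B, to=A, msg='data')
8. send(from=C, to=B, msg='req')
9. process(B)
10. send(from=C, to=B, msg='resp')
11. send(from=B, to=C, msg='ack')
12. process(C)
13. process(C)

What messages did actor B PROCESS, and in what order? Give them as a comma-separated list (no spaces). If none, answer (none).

After 1 (process(B)): A:[] B:[] C:[]
After 2 (send(from=C, to=A, msg='ok')): A:[ok] B:[] C:[]
After 3 (process(C)): A:[ok] B:[] C:[]
After 4 (process(C)): A:[ok] B:[] C:[]
After 5 (send(from=A, to=B, msg='sync')): A:[ok] B:[sync] C:[]
After 6 (send(from=B, to=C, msg='start')): A:[ok] B:[sync] C:[start]
After 7 (send(from=B, to=A, msg='data')): A:[ok,data] B:[sync] C:[start]
After 8 (send(from=C, to=B, msg='req')): A:[ok,data] B:[sync,req] C:[start]
After 9 (process(B)): A:[ok,data] B:[req] C:[start]
After 10 (send(from=C, to=B, msg='resp')): A:[ok,data] B:[req,resp] C:[start]
After 11 (send(from=B, to=C, msg='ack')): A:[ok,data] B:[req,resp] C:[start,ack]
After 12 (process(C)): A:[ok,data] B:[req,resp] C:[ack]
After 13 (process(C)): A:[ok,data] B:[req,resp] C:[]

Answer: sync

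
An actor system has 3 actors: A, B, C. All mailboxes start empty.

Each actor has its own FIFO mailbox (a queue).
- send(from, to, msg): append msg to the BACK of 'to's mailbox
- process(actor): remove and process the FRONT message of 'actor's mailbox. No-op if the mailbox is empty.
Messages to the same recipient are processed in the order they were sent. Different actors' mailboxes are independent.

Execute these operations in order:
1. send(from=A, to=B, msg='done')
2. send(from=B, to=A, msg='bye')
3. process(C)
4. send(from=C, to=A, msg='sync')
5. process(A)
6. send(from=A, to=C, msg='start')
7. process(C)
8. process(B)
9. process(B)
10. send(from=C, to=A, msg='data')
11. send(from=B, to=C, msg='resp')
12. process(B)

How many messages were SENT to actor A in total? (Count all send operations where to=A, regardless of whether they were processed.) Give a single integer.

After 1 (send(from=A, to=B, msg='done')): A:[] B:[done] C:[]
After 2 (send(from=B, to=A, msg='bye')): A:[bye] B:[done] C:[]
After 3 (process(C)): A:[bye] B:[done] C:[]
After 4 (send(from=C, to=A, msg='sync')): A:[bye,sync] B:[done] C:[]
After 5 (process(A)): A:[sync] B:[done] C:[]
After 6 (send(from=A, to=C, msg='start')): A:[sync] B:[done] C:[start]
After 7 (process(C)): A:[sync] B:[done] C:[]
After 8 (process(B)): A:[sync] B:[] C:[]
After 9 (process(B)): A:[sync] B:[] C:[]
After 10 (send(from=C, to=A, msg='data')): A:[sync,data] B:[] C:[]
After 11 (send(from=B, to=C, msg='resp')): A:[sync,data] B:[] C:[resp]
After 12 (process(B)): A:[sync,data] B:[] C:[resp]

Answer: 3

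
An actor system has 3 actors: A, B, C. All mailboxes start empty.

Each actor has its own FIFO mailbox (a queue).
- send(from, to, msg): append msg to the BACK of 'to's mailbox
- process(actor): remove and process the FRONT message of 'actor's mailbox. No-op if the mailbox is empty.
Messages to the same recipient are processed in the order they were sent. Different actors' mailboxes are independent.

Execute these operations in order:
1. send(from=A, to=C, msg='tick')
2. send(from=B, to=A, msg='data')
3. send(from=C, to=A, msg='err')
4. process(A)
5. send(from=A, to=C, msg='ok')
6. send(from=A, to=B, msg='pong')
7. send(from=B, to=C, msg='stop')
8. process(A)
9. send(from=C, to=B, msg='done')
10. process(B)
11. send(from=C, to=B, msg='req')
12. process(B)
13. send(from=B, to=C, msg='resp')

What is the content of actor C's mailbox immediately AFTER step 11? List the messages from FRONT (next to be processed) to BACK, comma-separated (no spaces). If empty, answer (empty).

After 1 (send(from=A, to=C, msg='tick')): A:[] B:[] C:[tick]
After 2 (send(from=B, to=A, msg='data')): A:[data] B:[] C:[tick]
After 3 (send(from=C, to=A, msg='err')): A:[data,err] B:[] C:[tick]
After 4 (process(A)): A:[err] B:[] C:[tick]
After 5 (send(from=A, to=C, msg='ok')): A:[err] B:[] C:[tick,ok]
After 6 (send(from=A, to=B, msg='pong')): A:[err] B:[pong] C:[tick,ok]
After 7 (send(from=B, to=C, msg='stop')): A:[err] B:[pong] C:[tick,ok,stop]
After 8 (process(A)): A:[] B:[pong] C:[tick,ok,stop]
After 9 (send(from=C, to=B, msg='done')): A:[] B:[pong,done] C:[tick,ok,stop]
After 10 (process(B)): A:[] B:[done] C:[tick,ok,stop]
After 11 (send(from=C, to=B, msg='req')): A:[] B:[done,req] C:[tick,ok,stop]

tick,ok,stop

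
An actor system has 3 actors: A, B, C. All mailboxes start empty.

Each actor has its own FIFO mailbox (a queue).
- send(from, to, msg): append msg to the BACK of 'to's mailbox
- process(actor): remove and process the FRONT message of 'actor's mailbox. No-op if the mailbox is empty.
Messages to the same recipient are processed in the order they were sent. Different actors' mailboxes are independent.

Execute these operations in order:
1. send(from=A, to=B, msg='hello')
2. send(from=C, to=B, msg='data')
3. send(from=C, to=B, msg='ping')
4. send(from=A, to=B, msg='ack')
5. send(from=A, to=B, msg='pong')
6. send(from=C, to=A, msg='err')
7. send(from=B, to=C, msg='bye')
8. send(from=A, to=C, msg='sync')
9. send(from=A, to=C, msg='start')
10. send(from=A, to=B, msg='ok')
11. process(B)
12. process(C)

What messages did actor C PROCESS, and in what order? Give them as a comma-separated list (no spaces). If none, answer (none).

After 1 (send(from=A, to=B, msg='hello')): A:[] B:[hello] C:[]
After 2 (send(from=C, to=B, msg='data')): A:[] B:[hello,data] C:[]
After 3 (send(from=C, to=B, msg='ping')): A:[] B:[hello,data,ping] C:[]
After 4 (send(from=A, to=B, msg='ack')): A:[] B:[hello,data,ping,ack] C:[]
After 5 (send(from=A, to=B, msg='pong')): A:[] B:[hello,data,ping,ack,pong] C:[]
After 6 (send(from=C, to=A, msg='err')): A:[err] B:[hello,data,ping,ack,pong] C:[]
After 7 (send(from=B, to=C, msg='bye')): A:[err] B:[hello,data,ping,ack,pong] C:[bye]
After 8 (send(from=A, to=C, msg='sync')): A:[err] B:[hello,data,ping,ack,pong] C:[bye,sync]
After 9 (send(from=A, to=C, msg='start')): A:[err] B:[hello,data,ping,ack,pong] C:[bye,sync,start]
After 10 (send(from=A, to=B, msg='ok')): A:[err] B:[hello,data,ping,ack,pong,ok] C:[bye,sync,start]
After 11 (process(B)): A:[err] B:[data,ping,ack,pong,ok] C:[bye,sync,start]
After 12 (process(C)): A:[err] B:[data,ping,ack,pong,ok] C:[sync,start]

Answer: bye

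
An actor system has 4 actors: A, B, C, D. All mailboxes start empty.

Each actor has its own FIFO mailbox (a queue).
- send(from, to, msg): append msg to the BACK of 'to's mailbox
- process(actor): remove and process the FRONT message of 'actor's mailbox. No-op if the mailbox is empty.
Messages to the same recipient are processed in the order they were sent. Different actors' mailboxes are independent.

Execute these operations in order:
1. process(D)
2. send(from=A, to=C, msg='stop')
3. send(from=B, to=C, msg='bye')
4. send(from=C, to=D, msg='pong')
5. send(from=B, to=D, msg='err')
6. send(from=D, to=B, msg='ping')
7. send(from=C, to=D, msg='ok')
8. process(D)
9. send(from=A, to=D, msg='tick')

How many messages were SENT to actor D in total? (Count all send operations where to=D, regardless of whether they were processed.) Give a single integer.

After 1 (process(D)): A:[] B:[] C:[] D:[]
After 2 (send(from=A, to=C, msg='stop')): A:[] B:[] C:[stop] D:[]
After 3 (send(from=B, to=C, msg='bye')): A:[] B:[] C:[stop,bye] D:[]
After 4 (send(from=C, to=D, msg='pong')): A:[] B:[] C:[stop,bye] D:[pong]
After 5 (send(from=B, to=D, msg='err')): A:[] B:[] C:[stop,bye] D:[pong,err]
After 6 (send(from=D, to=B, msg='ping')): A:[] B:[ping] C:[stop,bye] D:[pong,err]
After 7 (send(from=C, to=D, msg='ok')): A:[] B:[ping] C:[stop,bye] D:[pong,err,ok]
After 8 (process(D)): A:[] B:[ping] C:[stop,bye] D:[err,ok]
After 9 (send(from=A, to=D, msg='tick')): A:[] B:[ping] C:[stop,bye] D:[err,ok,tick]

Answer: 4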